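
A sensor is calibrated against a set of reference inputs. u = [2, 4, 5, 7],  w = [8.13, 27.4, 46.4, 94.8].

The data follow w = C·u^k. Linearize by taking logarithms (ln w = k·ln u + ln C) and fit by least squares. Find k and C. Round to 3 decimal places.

k = 1.951, C = 2.013

With ln wᵢ as the transformed response and ln uᵢ as the regressor:
Σln u = 5.6348, Σ(ln u)² = 8.7791, Σln w = 13.7952, Σln u·ln w = 21.0751.
Equations: 8.7791·k + 5.6348·ln C = 21.0751;  5.6348·k + 4·ln C = 13.7952.
Δ = 8.7791·4 − (5.6348)² = 3.3656; k = (21.0751·4 − 5.6348·13.7952)/3.3656 = 1.95140, ln C = (8.7791·13.7952 − 5.6348·21.0751)/3.3656 = 0.69986, so C = exp(0.69986) = 2.01347.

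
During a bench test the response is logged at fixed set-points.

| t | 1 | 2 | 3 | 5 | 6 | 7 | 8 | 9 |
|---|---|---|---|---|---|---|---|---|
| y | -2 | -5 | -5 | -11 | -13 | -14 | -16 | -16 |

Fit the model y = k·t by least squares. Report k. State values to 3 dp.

k = -1.970

With design matrix M, MᵀM = [[269]] and Mᵀy = [-530]ᵀ.
Hence k = -530 / 269 ≈ -1.97026.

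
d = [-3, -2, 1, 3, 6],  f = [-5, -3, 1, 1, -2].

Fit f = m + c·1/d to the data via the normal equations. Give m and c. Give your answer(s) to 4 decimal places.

m = -2.0945, c = 3.7087

Sums needed: Σ1 = 5, Σ1/d = 2/3, Σ1/d·1/d = 3/2.
Moment sums: Σf = -8, Σ1/d·f = 25/6.
Determinant 5·(3/2) − (2/3)² = 127/18.
m = ((-8)·(3/2) − (2/3)·(25/6))/(127/18) = -266/127; c = (5·(25/6) − (2/3)·(-8))/(127/18) = 471/127.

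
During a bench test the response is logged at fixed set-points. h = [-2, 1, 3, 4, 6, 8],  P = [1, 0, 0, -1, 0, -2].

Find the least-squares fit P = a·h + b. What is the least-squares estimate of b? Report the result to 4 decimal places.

Setting ∂/∂a … = 0 gives: 130·a + 20·b = -22;  20·a + 6·b = -2.
(Σh·h = 130, Σh = 20, Σ1 = 6, Σh·P = -22, ΣP = -2.)
Δ = 130·6 − 20² = 380.
a = ((-22)·6 − 20·(-2))/380 = -23/95; b = (130·(-2) − 20·(-22))/380 = 9/19.

b = 0.4737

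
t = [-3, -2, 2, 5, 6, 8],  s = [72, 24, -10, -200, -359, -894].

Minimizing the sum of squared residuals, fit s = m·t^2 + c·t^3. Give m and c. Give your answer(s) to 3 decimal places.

Entries of MᵀM: Σt^2·t^2 = 6130, Σt^2·t^3 = 43426, Σt^3·t^3 = 325282.
And Σt^2·s = -74436, Σt^3·s = -562488.
So MᵀM·[m, c]ᵀ = Mᵀs: [[6130, 43426]; [43426, 325282]]·[m, c]ᵀ = [-74436, -562488]ᵀ.
Eliminating c: 325282·(row 1) − 43426·(row 2) gives 108161184·m = 325282·(-74436) − 43426·(-562488) = 213912936, so m = 8913039/4506716.
Then c = ((-562488) − 43426·(8913039/4506716))/325282 = -8983071/4506716.

m = 1.978, c = -1.993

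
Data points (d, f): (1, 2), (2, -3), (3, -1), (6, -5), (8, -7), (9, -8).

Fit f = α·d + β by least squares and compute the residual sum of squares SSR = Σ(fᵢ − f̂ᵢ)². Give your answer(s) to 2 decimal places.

SSR = 8.57

Forming XᵀX = [[195, 29]; [29, 6]] and Xᵀf = [-165, -22]ᵀ gives XᵀX·[α, β]ᵀ = Xᵀf.
Δ = 195·6 − 29² = 329.
α = ((-165)·6 − 29·(-22))/329 = -352/329; β = (195·(-22) − 29·(-165))/329 = 495/329.
Residuals: 515/329, -778/329, 232/329, -4/47, 18/329, 41/329; SSR = 2818/329.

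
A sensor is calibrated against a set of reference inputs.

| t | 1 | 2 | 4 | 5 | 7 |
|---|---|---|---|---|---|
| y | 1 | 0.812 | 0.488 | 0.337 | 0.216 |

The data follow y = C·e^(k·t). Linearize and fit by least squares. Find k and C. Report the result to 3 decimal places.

Linearized form: ln y = k·t + ln C. From the 5 transformed points,
AᵀA = [[95.0000, 19.0000]; [19.0000, 5]], rhs = [-19.4520, -3.5458]ᵀ  (here Σt = 19.0000, Σ(t)² = 95.0000, Σln y = -3.5458, Σt·ln y = -19.4520).
Δ = 95.0000·5 − (19.0000)² = 114.0000; k = (-19.4520·5 − 19.0000·-3.5458)/114.0000 = -0.26218, ln C = (95.0000·-3.5458 − 19.0000·-19.4520)/114.0000 = 0.28712, so C = exp(0.28712) = 1.33259.

k = -0.262, C = 1.333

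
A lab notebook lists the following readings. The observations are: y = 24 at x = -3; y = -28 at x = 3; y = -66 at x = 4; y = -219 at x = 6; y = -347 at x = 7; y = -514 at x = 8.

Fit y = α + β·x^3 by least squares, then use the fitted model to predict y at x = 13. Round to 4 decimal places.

Sums needed: Σ1 = 6, Σx^3 = 1135, Σx^3·x^3 = 432003.
Moment sums: Σy = -1150, Σx^3·y = -435121.
det = 6·432003 − 1135² = 1303793.
α = ((-1150)·432003 − 1135·(-435121))/1303793 = -2941115/1303793; β = (6·(-435121) − 1135·(-1150))/1303793 = -1305476/1303793.
At x = 13: ŷ = (-2941115/1303793)·(1) + (-1305476/1303793)·(2197) = -2871071887/1303793.

ŷ = -2202.0918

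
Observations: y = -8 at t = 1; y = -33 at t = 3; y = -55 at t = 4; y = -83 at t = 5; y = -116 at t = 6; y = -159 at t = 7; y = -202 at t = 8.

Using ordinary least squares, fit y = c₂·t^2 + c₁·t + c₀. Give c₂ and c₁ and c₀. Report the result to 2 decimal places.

From the data, Σt^2·t^2 = 8756, Σt^2·t = 1288, Σt^2 = 200, Σt·t = 200, Σt = 34, Σ1 = 7.
For Mᵀy: Σt^2·y = -28155, Σt·y = -4167, Σy = -656.
MᵀM·[c₂, c₁, c₀]ᵀ = Mᵀy becomes [[8756, 1288, 200]; [1288, 200, 34]; [200, 34, 7]]·[c₂, c₁, c₀]ᵀ = [-28155, -4167, -656]ᵀ.
Row-reducing yields c₂ = -10275/3388, c₁ = -2005/3388, c₀ = -7097/1694.

c₂ = -3.03, c₁ = -0.59, c₀ = -4.19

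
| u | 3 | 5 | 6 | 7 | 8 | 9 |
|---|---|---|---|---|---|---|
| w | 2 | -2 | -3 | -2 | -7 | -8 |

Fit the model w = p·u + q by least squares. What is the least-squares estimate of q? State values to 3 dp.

q = 6.800

The normal equations are: 264·p + 38·q = -164;  38·p + 6·q = -20.
(Σu·u = 264, Σu = 38, Σ1 = 6, Σu·w = -164, Σw = -20.)
Δ = 264·6 − 38² = 140.
p = ((-164)·6 − 38·(-20))/140 = -8/5; q = (264·(-20) − 38·(-164))/140 = 34/5.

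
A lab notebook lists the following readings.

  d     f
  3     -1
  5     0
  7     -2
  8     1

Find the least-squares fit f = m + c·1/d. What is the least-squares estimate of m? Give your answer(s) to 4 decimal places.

The normal equations are: 4·m + (673/840)·c = -2;  (673/840)·m + (132049/705600)·c = -83/168.
Determinant 4·(132049/705600) − (673/840)² = 8363/78400.
m = ((-2)·(132049/705600) − (673/840)·(-83/168))/(8363/78400) = 15197/75267; c = (4·(-83/168) − (673/840)·(-2))/(8363/78400) = -87920/25089.

m = 0.2019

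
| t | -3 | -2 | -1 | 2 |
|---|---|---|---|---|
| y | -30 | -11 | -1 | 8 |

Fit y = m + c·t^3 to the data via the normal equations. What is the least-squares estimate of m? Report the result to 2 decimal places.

m = -0.83

The normal equations are: 4·m + (-28)·c = -34;  (-28)·m + 858·c = 963.
(Σ1 = 4, Σt^3 = -28, Σt^3·t^3 = 858, Σy = -34, Σt^3·y = 963.)
Δ = 4·858 − (-28)² = 2648.
m = ((-34)·858 − (-28)·963)/2648 = -276/331; c = (4·963 − (-28)·(-34))/2648 = 725/662.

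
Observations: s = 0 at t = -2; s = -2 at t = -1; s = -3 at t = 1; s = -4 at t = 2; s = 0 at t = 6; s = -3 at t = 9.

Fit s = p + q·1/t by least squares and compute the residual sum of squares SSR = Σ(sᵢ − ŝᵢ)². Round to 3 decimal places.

Setting ∂/∂p … = 0 gives: 6·p + (5/18)·q = -12;  (5/18)·p + (823/324)·q = -10/3.
det = 6·(823/324) − (5/18)² = 4913/324.
p = ((-12)·(823/324) − (5/18)·(-10/3))/(4913/324) = -9576/4913; q = (6·(-10/3) − (5/18)·(-12))/(4913/324) = -5400/4913.
Residuals: 6876/4913, -5650/4913, 237/4913, -7376/4913, 10476/4913, -4563/4913; SSR = 53782/4913.

SSR = 10.947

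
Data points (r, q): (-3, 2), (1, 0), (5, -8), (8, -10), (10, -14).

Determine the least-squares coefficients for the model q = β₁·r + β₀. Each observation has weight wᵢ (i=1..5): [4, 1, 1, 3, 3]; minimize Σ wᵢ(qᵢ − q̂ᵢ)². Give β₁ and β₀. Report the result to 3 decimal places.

β₁ = -1.204, β₀ = -1.182

Setting ∂/∂β₁ … = 0 gives: 554·β₁ + 48·β₀ = -724;  48·β₁ + 12·β₀ = -72.
(Σwᵢ·r·r = 554, Σwᵢ·r = 48, Σwᵢ·1 = 12, Σwᵢ·r·q = -724, Σwᵢ·q = -72.)
det = 554·12 − 48² = 4344.
β₁ = ((-724)·12 − 48·(-72))/4344 = -218/181; β₀ = (554·(-72) − 48·(-724))/4344 = -214/181.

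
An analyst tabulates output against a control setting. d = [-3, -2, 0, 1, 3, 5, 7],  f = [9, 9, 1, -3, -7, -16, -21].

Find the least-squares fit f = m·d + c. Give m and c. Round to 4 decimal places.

Normal-equation sums: Σd·d = 97, Σd = 11, Σ1 = 7.
For Mᵀf: Σd·f = -296, Σf = -28.
So MᵀM·[m, c]ᵀ = Mᵀf: [[97, 11]; [11, 7]]·[m, c]ᵀ = [-296, -28]ᵀ.
Eliminating c: 7·(row 1) − 11·(row 2) gives 558·m = 7·(-296) − 11·(-28) = -1764, so m = -98/31.
Then c = ((-28) − 11·(-98/31))/7 = 30/31.

m = -3.1613, c = 0.9677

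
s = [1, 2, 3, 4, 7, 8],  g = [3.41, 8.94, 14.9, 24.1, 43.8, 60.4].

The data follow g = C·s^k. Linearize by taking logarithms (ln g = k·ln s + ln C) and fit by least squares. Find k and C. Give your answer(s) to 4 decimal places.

k = 1.3519, C = 3.4573

Linearized form: ln g = k·ln s + ln C. From the 6 transformed points,
Σln s = 7.2034, Σ(ln s)² = 11.7199, Σln g = 17.1814, Σln s·ln g = 24.7802.
Equations: 11.7199·k + 7.2034·ln C = 24.7802;  7.2034·k + 6·ln C = 17.1814.
Solving (det = 18.4301): k = 1.35193, ln C = 1.24049, so C = exp(1.24049) = 3.45730.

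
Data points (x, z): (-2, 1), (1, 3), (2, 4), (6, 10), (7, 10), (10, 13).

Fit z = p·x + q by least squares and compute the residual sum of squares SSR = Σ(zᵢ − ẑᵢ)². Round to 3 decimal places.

Forming MᵀM = [[194, 24]; [24, 6]] and Mᵀz = [269, 41]ᵀ gives MᵀM·[p, q]ᵀ = Mᵀz.
Determinant 194·6 − 24² = 588.
p = (269·6 − 24·41)/588 = 15/14; q = (194·41 − 24·269)/588 = 107/42.
Residuals: 25/42, -13/21, -29/42, 43/42, -1/21, -11/42; SSR = 7/3.

SSR = 2.333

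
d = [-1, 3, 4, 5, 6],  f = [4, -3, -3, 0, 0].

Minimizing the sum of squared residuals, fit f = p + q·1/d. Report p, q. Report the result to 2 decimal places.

p = -0.45, q = -4.65

Sums needed: Σ1 = 5, Σ1/d = -1/20, Σ1/d·1/d = 4469/3600.
Right-hand side: Σf = -2, Σ1/d·f = -23/4.
det = 5·(4469/3600) − (-1/20)² = 1396/225.
p = ((-2)·(4469/3600) − (-1/20)·(-23/4))/(1396/225) = -9973/22336; q = (5·(-23/4) − (-1/20)·(-2))/(1396/225) = -25965/5584.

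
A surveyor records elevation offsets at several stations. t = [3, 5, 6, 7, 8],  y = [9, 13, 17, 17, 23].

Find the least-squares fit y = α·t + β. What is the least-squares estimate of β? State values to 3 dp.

β = 0.595

The normal equations are: 183·α + 29·β = 497;  29·α + 5·β = 79.
(Σt·t = 183, Σt = 29, Σ1 = 5, Σt·y = 497, Σy = 79.)
Determinant 183·5 − 29² = 74.
α = (497·5 − 29·79)/74 = 97/37; β = (183·79 − 29·497)/74 = 22/37.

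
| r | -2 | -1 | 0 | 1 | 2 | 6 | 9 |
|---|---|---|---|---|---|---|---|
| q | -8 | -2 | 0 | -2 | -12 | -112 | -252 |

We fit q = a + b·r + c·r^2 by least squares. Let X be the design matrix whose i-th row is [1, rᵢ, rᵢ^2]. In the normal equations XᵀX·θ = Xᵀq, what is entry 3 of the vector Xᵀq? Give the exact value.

Entry 3 ↔ basis r^2, so (Xᵀq)_{3} = Σᵢ (r^2)·qᵢ = (4)·(-8) + (1)·(-2) + (0)·(0) + (1)·(-2) + (4)·(-12) + (36)·(-112) + (81)·(-252) = -24528.

-24528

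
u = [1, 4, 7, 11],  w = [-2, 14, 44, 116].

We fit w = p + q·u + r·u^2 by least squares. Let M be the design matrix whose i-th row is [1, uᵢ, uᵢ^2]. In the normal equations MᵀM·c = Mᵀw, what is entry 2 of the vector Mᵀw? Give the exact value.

1638

Entry 2 ↔ basis u, so (Mᵀw)_{2} = Σᵢ (u)·wᵢ = (1)·(-2) + (4)·(14) + (7)·(44) + (11)·(116) = 1638.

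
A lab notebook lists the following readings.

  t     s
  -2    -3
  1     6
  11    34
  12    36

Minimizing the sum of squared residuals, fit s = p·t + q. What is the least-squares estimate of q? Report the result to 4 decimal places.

q = 2.8758

With design matrix A, AᵀA = [[270, 22]; [22, 4]] and Aᵀs = [818, 73]ᵀ.
Determinant 270·4 − 22² = 596.
p = (818·4 − 22·73)/596 = 833/298; q = (270·73 − 22·818)/596 = 857/298.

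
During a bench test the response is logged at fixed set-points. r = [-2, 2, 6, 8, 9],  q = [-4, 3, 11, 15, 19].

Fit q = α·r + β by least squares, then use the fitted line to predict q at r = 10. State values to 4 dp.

Compute the Gram sums: Σr·r = 189, Σr = 23, Σ1 = 5.
Right-hand side: Σr·q = 371, Σq = 44.
Normal equations: [[189, 23]; [23, 5]]·[α, β]ᵀ = [371, 44]ᵀ.
Eliminating β: 5·(row 1) − 23·(row 2) gives 416·α = 5·371 − 23·44 = 843, so α = 843/416.
Then β = (44 − 23·(843/416))/5 = -217/416.
At r = 10: q̂ = (843/416)·(10) + (-217/416)·(1) = 8213/416.

q̂ = 19.7428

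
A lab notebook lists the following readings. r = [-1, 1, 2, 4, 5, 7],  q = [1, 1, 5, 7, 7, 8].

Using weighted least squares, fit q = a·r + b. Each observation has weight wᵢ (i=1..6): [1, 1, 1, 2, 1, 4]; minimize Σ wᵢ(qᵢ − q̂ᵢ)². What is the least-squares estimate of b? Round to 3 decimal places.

Forming MᵀWM = [[259, 43]; [43, 10]] and MᵀWq = [325, 60]ᵀ gives MᵀWM·[a, b]ᵀ = MᵀWq.
Eliminating b: 10·(row 1) − 43·(row 2) gives 741·a = 10·325 − 43·60 = 670, so a = 670/741.
Then b = (60 − 43·(670/741))/10 = 1565/741.

b = 2.112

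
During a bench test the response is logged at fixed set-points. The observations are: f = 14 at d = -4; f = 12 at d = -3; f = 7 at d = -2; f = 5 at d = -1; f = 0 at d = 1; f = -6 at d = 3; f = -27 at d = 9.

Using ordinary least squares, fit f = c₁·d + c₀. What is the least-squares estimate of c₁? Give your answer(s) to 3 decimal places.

XᵀX·[c₁, c₀]ᵀ = Xᵀf reads: 121·c₁ + 3·c₀ = -372;  3·c₁ + 7·c₀ = 5.
Eliminating c₀: 7·(row 1) − 3·(row 2) gives 838·c₁ = 7·(-372) − 3·5 = -2619, so c₁ = -2619/838.
Then c₀ = (5 − 3·(-2619/838))/7 = 1721/838.

c₁ = -3.125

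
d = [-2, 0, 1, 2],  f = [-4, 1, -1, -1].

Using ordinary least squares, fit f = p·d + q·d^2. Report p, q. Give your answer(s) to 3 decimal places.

p = 0.628, q = -0.655

Normal-equation sums: Σd·d = 9, Σd·d^2 = 1, Σd^2·d^2 = 33.
And Σd·f = 5, Σd^2·f = -21.
So MᵀM·[p, q]ᵀ = Mᵀf: [[9, 1]; [1, 33]]·[p, q]ᵀ = [5, -21]ᵀ.
Δ = 9·33 − 1² = 296.
p = (5·33 − 1·(-21))/296 = 93/148; q = (9·(-21) − 1·5)/296 = -97/148.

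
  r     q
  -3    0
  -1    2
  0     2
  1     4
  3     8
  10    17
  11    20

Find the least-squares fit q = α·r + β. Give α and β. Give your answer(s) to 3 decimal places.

Setting ∂/∂α … = 0 gives: 241·α + 21·β = 416;  21·α + 7·β = 53.
Determinant 241·7 − 21² = 1246.
α = (416·7 − 21·53)/1246 = 257/178; β = (241·53 − 21·416)/1246 = 4037/1246.

α = 1.444, β = 3.240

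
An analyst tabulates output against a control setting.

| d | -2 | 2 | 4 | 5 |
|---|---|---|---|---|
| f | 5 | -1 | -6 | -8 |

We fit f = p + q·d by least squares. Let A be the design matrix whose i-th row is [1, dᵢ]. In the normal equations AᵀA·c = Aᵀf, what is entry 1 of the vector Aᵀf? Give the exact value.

-10

Entry 1 ↔ basis 1, so (Aᵀf)_{1} = Σᵢ fᵢ = (1)·(5) + (1)·(-1) + (1)·(-6) + (1)·(-8) = -10.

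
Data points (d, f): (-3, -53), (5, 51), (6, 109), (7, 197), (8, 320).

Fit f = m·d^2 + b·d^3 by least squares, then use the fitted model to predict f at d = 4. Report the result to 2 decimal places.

f̂ = 16.80

From the data, Σd^2·d^2 = 8499, Σd^2·d^3 = 60233, Σd^3·d^3 = 442803.
And Σd^2·f = 34855, Σd^3·f = 262761.
XᵀX·[m, b]ᵀ = Xᵀf becomes [[8499, 60233]; [60233, 442803]]·[m, b]ᵀ = [34855, 262761]ᵀ.
Determinant 8499·442803 − 60233² = 135368408.
m = (34855·442803 − 60233·262761)/135368408 = -1466361/505106; b = (8499·262761 − 60233·34855)/135368408 = 33446131/33842102.
At d = 4: f̂ = (-1466361/505106)·(16) + (33446131/33842102)·(64) = 284306696/16921051.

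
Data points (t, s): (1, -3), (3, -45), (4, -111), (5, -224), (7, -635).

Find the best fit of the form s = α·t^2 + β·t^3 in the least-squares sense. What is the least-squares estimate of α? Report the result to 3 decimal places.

α = 1.027

Sums needed: Σt^2·t^2 = 3364, Σt^2·t^3 = 21200, Σt^3·t^3 = 138100.
Right-hand side: Σt^2·s = -38899, Σt^3·s = -254127.
Δ = 3364·138100 − 21200² = 15128400.
α = ((-38899)·138100 − 21200·(-254127))/15128400 = 155405/151284; β = (3364·(-254127) − 21200·(-38899))/15128400 = -7556107/3782100.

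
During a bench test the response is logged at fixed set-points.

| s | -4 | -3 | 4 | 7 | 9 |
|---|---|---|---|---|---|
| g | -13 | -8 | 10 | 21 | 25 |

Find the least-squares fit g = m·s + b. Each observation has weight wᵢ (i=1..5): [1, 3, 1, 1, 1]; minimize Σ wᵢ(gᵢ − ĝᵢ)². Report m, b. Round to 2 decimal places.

Sums needed: Σwᵢ·s·s = 189, Σwᵢ·s = 7, Σwᵢ·1 = 7.
Moment sums: Σwᵢ·s·g = 536, Σwᵢ·g = 19.
XᵀWX·[m, b]ᵀ = XᵀWg becomes [[189, 7]; [7, 7]]·[m, b]ᵀ = [536, 19]ᵀ.
Eliminating b: 7·(row 1) − 7·(row 2) gives 1274·m = 7·536 − 7·19 = 3619, so m = 517/182.
Then b = (19 − 7·(517/182))/7 = -23/182.

m = 2.84, b = -0.13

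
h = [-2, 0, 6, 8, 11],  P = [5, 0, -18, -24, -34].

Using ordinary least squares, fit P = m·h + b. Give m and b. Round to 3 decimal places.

The normal system AᵀA·[m, b]ᵀ = AᵀP is [[225, 23]; [23, 5]]·[m, b]ᵀ = [-684, -71]ᵀ.
Determinant 225·5 − 23² = 596.
m = ((-684)·5 − 23·(-71))/596 = -1787/596; b = (225·(-71) − 23·(-684))/596 = -243/596.

m = -2.998, b = -0.408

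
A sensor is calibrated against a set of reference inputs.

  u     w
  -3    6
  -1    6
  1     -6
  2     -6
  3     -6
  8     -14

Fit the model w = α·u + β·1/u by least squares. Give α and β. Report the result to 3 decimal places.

Sums needed: Σu·u = 88, Σu·1/u = 6, Σ1/u·1/u = 1433/576.
And Σu·w = -172, Σ1/u·w = -83/4.
So XᵀX·[α, β]ᵀ = Xᵀw: [[88, 6]; [6, 1433/576]]·[α, β]ᵀ = [-172, -83/4]ᵀ.
Determinant 88·(1433/576) − 6² = 13171/72.
α = ((-172)·(1433/576) − 6·(-83/4))/(13171/72) = -43691/26342; β = (88·(-83/4) − 6·(-172))/(13171/72) = -57168/13171.

α = -1.659, β = -4.340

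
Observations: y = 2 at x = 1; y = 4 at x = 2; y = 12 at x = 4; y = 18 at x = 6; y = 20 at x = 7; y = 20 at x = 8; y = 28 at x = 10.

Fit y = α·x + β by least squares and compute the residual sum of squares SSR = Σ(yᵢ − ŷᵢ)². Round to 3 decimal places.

Forming AᵀA = [[270, 38]; [38, 7]] and Aᵀy = [746, 104]ᵀ gives AᵀA·[α, β]ᵀ = Aᵀy.
Eliminating β: 7·(row 1) − 38·(row 2) gives 446·α = 7·746 − 38·104 = 1270, so α = 635/223.
Then β = (104 − 38·(635/223))/7 = -134/223.
Residuals: -55/223, -244/223, 270/223, 338/223, 149/223, -486/223, 28/223; SSR = 2282/223.

SSR = 10.233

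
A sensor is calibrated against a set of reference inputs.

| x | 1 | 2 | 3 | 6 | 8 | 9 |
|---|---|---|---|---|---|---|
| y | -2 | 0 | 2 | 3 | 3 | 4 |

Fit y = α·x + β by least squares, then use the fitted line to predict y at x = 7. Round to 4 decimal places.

From the data, Σx·x = 195, Σx = 29, Σ1 = 6.
For Aᵀy: Σx·y = 82, Σy = 10.
Δ = 195·6 − 29² = 329.
α = (82·6 − 29·10)/329 = 202/329; β = (195·10 − 29·82)/329 = -428/329.
At x = 7: ŷ = (202/329)·(7) + (-428/329)·(1) = 986/329.

ŷ = 2.9970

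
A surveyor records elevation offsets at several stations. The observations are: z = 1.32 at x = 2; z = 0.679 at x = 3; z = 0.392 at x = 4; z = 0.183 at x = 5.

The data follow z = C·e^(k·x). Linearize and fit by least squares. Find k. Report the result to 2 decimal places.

Let Y = ln z. Fitting Y = k·x + ln C by least squares:
Σx = 14.0000, Σ(x)² = 54.0000, Σln z = -2.7443, Σx·ln z = -12.8435.
Equations: 54.0000·k + 14.0000·ln C = -12.8435;  14.0000·k + 4·ln C = -2.7443.
Δ = 54.0000·4 − (14.0000)² = 20.0000; k = (-12.8435·4 − 14.0000·-2.7443)/20.0000 = -0.64771, ln C = (54.0000·-2.7443 − 14.0000·-12.8435)/20.0000 = 1.58091.

k = -0.65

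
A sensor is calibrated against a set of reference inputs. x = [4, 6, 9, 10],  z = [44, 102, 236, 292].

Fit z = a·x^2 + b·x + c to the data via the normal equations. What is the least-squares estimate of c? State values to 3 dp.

Forming MᵀM = [[18113, 2009, 233]; [2009, 233, 29]; [233, 29, 4]] and Mᵀz = [52692, 5832, 674]ᵀ gives MᵀM·[a, b, c]ᵀ = Mᵀz.
Inverting the 3×3 Gram matrix, [a, b, c]ᵀ = [1081/354, -481/354, 28/59]ᵀ.

c = 0.475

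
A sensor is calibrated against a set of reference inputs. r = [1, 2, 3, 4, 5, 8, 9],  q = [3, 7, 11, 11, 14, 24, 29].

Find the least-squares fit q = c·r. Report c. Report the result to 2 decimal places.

The normal equations are: 200·c = 617.
(Σr·r = 200, Σr·q = 617.)
Hence c = 617 / 200 ≈ 3.085.

c = 3.09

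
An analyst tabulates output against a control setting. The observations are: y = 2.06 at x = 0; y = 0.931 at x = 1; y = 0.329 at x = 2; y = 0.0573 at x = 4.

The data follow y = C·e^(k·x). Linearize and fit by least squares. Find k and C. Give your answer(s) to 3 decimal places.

k = -0.905, C = 2.127

Let Y = ln y. Fitting Y = k·x + ln C by least squares:
Σx = 7.0000, Σ(x)² = 21.0000, Σln y = -3.3199, Σx·ln y = -13.7327.
Equations: 21.0000·k + 7.0000·ln C = -13.7327;  7.0000·k + 4·ln C = -3.3199.
Slope k = (n·Σx·ln y − Σx·Σln y)/(n·Σ(x)² − (Σx)²) = (4·-13.7327 − 7.0000·-3.3199)/35.0000 = -0.90546; ln C = (Σln y − k·Σx)/n = 0.75458, so C = exp(0.75458) = 2.12671.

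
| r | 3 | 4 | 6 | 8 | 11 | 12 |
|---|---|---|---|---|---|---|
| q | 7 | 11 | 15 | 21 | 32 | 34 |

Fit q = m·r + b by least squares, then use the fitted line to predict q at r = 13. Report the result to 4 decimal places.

q̂ = 37.0842

Setting ∂/∂m … = 0 gives: 390·m + 44·b = 1083;  44·m + 6·b = 120.
Δ = 390·6 − 44² = 404.
m = (1083·6 − 44·120)/404 = 609/202; b = (390·120 − 44·1083)/404 = -213/101.
At r = 13: q̂ = (609/202)·(13) + (-213/101)·(1) = 7491/202.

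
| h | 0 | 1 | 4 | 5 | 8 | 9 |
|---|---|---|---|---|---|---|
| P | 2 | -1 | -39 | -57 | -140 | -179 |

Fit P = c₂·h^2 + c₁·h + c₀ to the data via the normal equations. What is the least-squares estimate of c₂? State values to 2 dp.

c₂ = -2.01

Entries of XᵀX: Σh^2·h^2 = 11539, Σh^2·h = 1431, Σh^2 = 187, Σh·h = 187, Σh = 27, Σ1 = 6.
Right-hand side: Σh^2·P = -25509, Σh·P = -3173, ΣP = -414.
Solving the 3×3 system (Gaussian elimination) gives c₂ = -153/76, c₁ = -143/76, c₀ = 42/19.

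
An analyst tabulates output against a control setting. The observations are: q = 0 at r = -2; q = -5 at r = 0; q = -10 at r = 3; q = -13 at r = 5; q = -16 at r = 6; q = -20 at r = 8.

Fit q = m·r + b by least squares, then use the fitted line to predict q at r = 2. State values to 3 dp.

q̂ = -8.093

Sums needed: Σr·r = 138, Σr = 20, Σ1 = 6.
Right-hand side: Σr·q = -351, Σq = -64.
So XᵀX·[m, b]ᵀ = Xᵀq: [[138, 20]; [20, 6]]·[m, b]ᵀ = [-351, -64]ᵀ.
Determinant 138·6 − 20² = 428.
m = ((-351)·6 − 20·(-64))/428 = -413/214; b = (138·(-64) − 20·(-351))/428 = -453/107.
At r = 2: q̂ = (-413/214)·(2) + (-453/107)·(1) = -866/107.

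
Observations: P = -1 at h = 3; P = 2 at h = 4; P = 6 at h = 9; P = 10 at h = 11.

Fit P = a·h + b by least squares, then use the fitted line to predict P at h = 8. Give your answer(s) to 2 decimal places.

P̂ = 5.77

Sums needed: Σh·h = 227, Σh = 27, Σ1 = 4.
Right-hand side: Σh·P = 169, ΣP = 17.
Determinant 227·4 − 27² = 179.
a = (169·4 − 27·17)/179 = 217/179; b = (227·17 − 27·169)/179 = -704/179.
At h = 8: P̂ = (217/179)·(8) + (-704/179)·(1) = 1032/179.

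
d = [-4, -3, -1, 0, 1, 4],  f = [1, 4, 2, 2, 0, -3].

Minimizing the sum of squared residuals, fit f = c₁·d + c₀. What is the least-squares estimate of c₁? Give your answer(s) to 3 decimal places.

c₁ = -0.651

The normal equations are: 43·c₁ + (-3)·c₀ = -30;  (-3)·c₁ + 6·c₀ = 6.
(Σd·d = 43, Σd = -3, Σ1 = 6, Σd·f = -30, Σf = 6.)
Eliminating c₀: 6·(row 1) − (-3)·(row 2) gives 249·c₁ = 6·(-30) − (-3)·6 = -162, so c₁ = -54/83.
Then c₀ = (6 − (-3)·(-54/83))/6 = 56/83.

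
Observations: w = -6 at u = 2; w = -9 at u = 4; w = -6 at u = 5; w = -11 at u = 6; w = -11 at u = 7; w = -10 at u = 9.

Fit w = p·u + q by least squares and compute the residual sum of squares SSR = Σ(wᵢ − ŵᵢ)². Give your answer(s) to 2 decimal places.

Normal-equation sums: Σu·u = 211, Σu = 33, Σ1 = 6.
Moment sums: Σu·w = -311, Σw = -53.
det = 211·6 − 33² = 177.
p = ((-311)·6 − 33·(-53))/177 = -39/59; q = (211·(-53) − 33·(-311))/177 = -920/177.
Residuals: 92/177, -205/177, 443/177, -325/177, -208/177, 203/177; SSR = 2468/177.

SSR = 13.94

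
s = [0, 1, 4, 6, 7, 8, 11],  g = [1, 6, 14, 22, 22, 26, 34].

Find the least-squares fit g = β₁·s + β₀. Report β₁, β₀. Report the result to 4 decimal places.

β₁ = 2.9453, β₀ = 2.2891

The normal equations are: 287·β₁ + 37·β₀ = 930;  37·β₁ + 7·β₀ = 125.
(Σs·s = 287, Σs = 37, Σ1 = 7, Σs·g = 930, Σg = 125.)
Eliminating β₀: 7·(row 1) − 37·(row 2) gives 640·β₁ = 7·930 − 37·125 = 1885, so β₁ = 377/128.
Then β₀ = (125 − 37·(377/128))/7 = 293/128.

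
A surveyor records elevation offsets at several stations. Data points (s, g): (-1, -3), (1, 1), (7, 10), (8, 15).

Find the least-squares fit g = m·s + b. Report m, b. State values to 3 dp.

AᵀA·[m, b]ᵀ = Aᵀg reads: 115·m + 15·b = 194;  15·m + 4·b = 23.
(Σs·s = 115, Σs = 15, Σ1 = 4, Σs·g = 194, Σg = 23.)
det = 115·4 − 15² = 235.
m = (194·4 − 15·23)/235 = 431/235; b = (115·23 − 15·194)/235 = -53/47.

m = 1.834, b = -1.128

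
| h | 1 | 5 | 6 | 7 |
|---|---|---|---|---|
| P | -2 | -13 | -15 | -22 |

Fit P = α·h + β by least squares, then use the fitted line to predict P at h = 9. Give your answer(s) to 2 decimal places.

P̂ = -26.11

Forming XᵀX = [[111, 19]; [19, 4]] and XᵀP = [-311, -52]ᵀ gives XᵀX·[α, β]ᵀ = XᵀP.
Determinant 111·4 − 19² = 83.
α = ((-311)·4 − 19·(-52))/83 = -256/83; β = (111·(-52) − 19·(-311))/83 = 137/83.
At h = 9: P̂ = (-256/83)·(9) + (137/83)·(1) = -2167/83.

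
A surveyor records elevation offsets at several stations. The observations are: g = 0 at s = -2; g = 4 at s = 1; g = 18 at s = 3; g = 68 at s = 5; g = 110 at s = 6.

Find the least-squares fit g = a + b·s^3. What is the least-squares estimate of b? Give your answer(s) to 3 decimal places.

b = 0.495

XᵀX·[a, b]ᵀ = Xᵀg reads: 5·a + 361·b = 200;  361·a + 63075·b = 32750.
Determinant 5·63075 − 361² = 185054.
a = (200·63075 − 361·32750)/185054 = 396125/92527; b = (5·32750 − 361·200)/185054 = 45775/92527.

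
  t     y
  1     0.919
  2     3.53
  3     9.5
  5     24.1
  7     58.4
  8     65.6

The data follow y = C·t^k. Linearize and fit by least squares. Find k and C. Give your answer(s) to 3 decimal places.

k = 2.093, C = 0.893

Linearized form: ln y = k·ln t + ln C. From the 6 transformed points,
Σln t = 7.4265, Σ(ln t)² = 12.3883, Σln y = 14.8612, Σln t·ln y = 25.0833.
Equations: 12.3883·k + 7.4265·ln C = 25.0833;  7.4265·k + 6·ln C = 14.8612.
Δ = 12.3883·6 − (7.4265)² = 19.1764; k = (25.0833·6 − 7.4265·14.8612)/19.1764 = 2.09278, ln C = (12.3883·14.8612 − 7.4265·25.0833)/19.1764 = -0.11349, so C = exp(-0.11349) = 0.89272.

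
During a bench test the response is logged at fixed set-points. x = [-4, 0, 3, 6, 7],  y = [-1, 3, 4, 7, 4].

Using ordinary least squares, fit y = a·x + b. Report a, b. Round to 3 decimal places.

Entries of AᵀA: Σx·x = 110, Σx = 12, Σ1 = 5.
Right-hand side: Σx·y = 86, Σy = 17.
det = 110·5 − 12² = 406.
a = (86·5 − 12·17)/406 = 113/203; b = (110·17 − 12·86)/406 = 419/203.

a = 0.557, b = 2.064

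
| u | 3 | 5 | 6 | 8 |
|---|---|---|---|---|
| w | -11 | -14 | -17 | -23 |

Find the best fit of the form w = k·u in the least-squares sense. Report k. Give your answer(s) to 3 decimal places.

k = -2.903

Compute the Gram sums: Σu·u = 134.
And Σu·w = -389.
Hence k = -389 / 134 ≈ -2.90299.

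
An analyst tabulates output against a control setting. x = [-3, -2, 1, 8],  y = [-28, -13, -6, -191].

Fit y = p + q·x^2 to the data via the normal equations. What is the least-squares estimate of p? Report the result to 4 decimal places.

The normal system AᵀA·[p, q]ᵀ = Aᵀy is [[4, 78]; [78, 4194]]·[p, q]ᵀ = [-238, -12534]ᵀ.
det = 4·4194 − 78² = 10692.
p = ((-238)·4194 − 78·(-12534))/10692 = -190/99; q = (4·(-12534) − 78·(-238))/10692 = -877/297.

p = -1.9192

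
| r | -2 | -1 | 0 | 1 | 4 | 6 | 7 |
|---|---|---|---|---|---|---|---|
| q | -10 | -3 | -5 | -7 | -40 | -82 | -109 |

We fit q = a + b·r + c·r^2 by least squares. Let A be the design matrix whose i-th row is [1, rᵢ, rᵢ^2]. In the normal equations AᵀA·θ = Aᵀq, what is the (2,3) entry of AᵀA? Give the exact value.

615

Row 2 ↔ basis r, column 3 ↔ basis r^2, so (AᵀA)_{2,3} = Σᵢ (r)·(r^2) = (-2)·(4) + (-1)·(1) + (0)·(0) + (1)·(1) + (4)·(16) + (6)·(36) + (7)·(49) = 615.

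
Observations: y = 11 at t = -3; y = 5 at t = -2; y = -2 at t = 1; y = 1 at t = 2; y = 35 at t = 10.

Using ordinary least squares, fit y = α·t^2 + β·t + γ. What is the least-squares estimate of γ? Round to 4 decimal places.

γ = 0.6201

Normal-equation sums: Σt^2·t^2 = 10114, Σt^2·t = 974, Σt^2 = 118, Σt·t = 118, Σt = 8, Σ1 = 5.
Moment sums: Σt^2·y = 3621, Σt·y = 307, Σy = 50.
Normal equations: [[10114, 974, 118]; [974, 118, 8]; [118, 8, 5]]·[α, β, γ]ᵀ = [3621, 307, 50]ᵀ.
Row-reducing yields α = 98191/193116, β = -316181/193116, γ = 2851/4598.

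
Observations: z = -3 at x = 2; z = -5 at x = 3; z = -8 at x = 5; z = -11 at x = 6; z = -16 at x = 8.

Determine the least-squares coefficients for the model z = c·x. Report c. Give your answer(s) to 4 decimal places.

c = -1.8478

The normal equations are: 138·c = -255.
(Σx·x = 138, Σx·z = -255.)
c = (-255)/138 = -1.84783.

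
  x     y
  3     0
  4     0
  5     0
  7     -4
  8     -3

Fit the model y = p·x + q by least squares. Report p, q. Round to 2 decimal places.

p = -0.83, q = 3.06

AᵀA·[p, q]ᵀ = Aᵀy reads: 163·p + 27·q = -52;  27·p + 5·q = -7.
(Σx·x = 163, Σx = 27, Σ1 = 5, Σx·y = -52, Σy = -7.)
Eliminating q: 5·(row 1) − 27·(row 2) gives 86·p = 5·(-52) − 27·(-7) = -71, so p = -71/86.
Then q = ((-7) − 27·(-71/86))/5 = 263/86.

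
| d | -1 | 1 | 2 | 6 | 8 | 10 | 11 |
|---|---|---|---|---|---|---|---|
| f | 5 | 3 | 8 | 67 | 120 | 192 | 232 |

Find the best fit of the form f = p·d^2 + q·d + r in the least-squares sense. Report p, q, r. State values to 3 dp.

p = 2.020, q = -1.292, r = 2.046

Compute the Gram sums: Σd^2·d^2 = 30051, Σd^2·d = 3067, Σd^2 = 327, Σd·d = 327, Σd = 37, Σ1 = 7.
For Aᵀf: Σd^2·f = 57404, Σd·f = 5848, Σf = 627.
AᵀA·[p, q, r]ᵀ = Aᵀf becomes [[30051, 3067, 327]; [3067, 327, 37]; [327, 37, 7]]·[p, q, r]ᵀ = [57404, 5848, 627]ᵀ.
Solving the 3×3 system (Gaussian elimination) gives p = 212277/105098, q = -678871/525490, r = 537683/262745.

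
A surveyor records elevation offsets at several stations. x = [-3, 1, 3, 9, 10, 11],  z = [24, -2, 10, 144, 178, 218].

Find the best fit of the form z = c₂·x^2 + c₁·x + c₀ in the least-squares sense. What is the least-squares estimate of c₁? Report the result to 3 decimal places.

c₁ = -2.239

Setting ∂/∂c₂ … = 0 gives: 31365·c₂ + 3061·c₁ + 321·c₀ = 56146;  3061·c₂ + 321·c₁ + 31·c₀ = 5430;  321·c₂ + 31·c₁ + 6·c₀ = 572.
Inverting the 3×3 Gram matrix, [c₂, c₁, c₀]ᵀ = [95641/47319, -176557/78865, -291944/236595]ᵀ.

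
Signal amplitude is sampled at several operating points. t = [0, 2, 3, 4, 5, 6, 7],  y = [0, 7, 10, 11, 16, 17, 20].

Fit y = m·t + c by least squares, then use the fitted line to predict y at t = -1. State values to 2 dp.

Entries of MᵀM: Σt·t = 139, Σt = 27, Σ1 = 7.
For Mᵀy: Σt·y = 410, Σy = 81.
Normal equations: [[139, 27]; [27, 7]]·[m, c]ᵀ = [410, 81]ᵀ.
Eliminating c: 7·(row 1) − 27·(row 2) gives 244·m = 7·410 − 27·81 = 683, so m = 683/244.
Then c = (81 − 27·(683/244))/7 = 189/244.
At t = -1: ŷ = (683/244)·(-1) + (189/244)·(1) = -247/122.

ŷ = -2.02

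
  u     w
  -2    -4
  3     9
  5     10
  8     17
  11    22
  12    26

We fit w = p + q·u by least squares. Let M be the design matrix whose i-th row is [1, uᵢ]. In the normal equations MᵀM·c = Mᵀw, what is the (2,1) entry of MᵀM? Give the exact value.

Row 2 ↔ basis u, column 1 ↔ basis 1, so (MᵀM)_{2,1} = Σᵢ u = (-2)·(1) + (3)·(1) + (5)·(1) + (8)·(1) + (11)·(1) + (12)·(1) = 37.

37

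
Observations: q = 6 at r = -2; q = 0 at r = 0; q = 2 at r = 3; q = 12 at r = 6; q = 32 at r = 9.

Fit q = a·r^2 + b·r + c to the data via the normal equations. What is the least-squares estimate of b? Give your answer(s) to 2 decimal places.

b = -1.35

AᵀA·[a, b, c]ᵀ = Aᵀq reads: 7954·a + 964·b + 130·c = 3066;  964·a + 130·b + 16·c = 354;  130·a + 16·b + 5·c = 52.
(Σr^2·r^2 = 7954, Σr^2·r = 964, Σr^2 = 130, Σr·r = 130, Σr = 16, Σ1 = 5, Σr^2·q = 3066, Σr·q = 354, Σq = 52.)
Inverting the 3×3 Gram matrix, [a, b, c]ᵀ = [13441/25053, -33829/25053, 6446/8351]ᵀ.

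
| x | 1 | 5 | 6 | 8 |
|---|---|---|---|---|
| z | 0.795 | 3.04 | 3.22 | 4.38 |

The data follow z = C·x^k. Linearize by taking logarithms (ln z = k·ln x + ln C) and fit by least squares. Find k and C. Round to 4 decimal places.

k = 0.8110, C = 0.7954

Taking logs, ln z = k·ln x + ln C, so regress ln z on ln x.
Σln x = 5.4806, Σ(ln x)² = 10.1248, Σln z = 3.5289, Σln x·ln z = 6.9562.
Equations: 10.1248·k + 5.4806·ln C = 6.9562;  5.4806·k + 4·ln C = 3.5289.
Slope k = (n·Σln x·ln z − Σln x·Σln z)/(n·Σ(ln x)² − (Σln x)²) = (4·6.9562 − 5.4806·3.5289)/10.4617 = 0.81097; ln C = (Σln z − k·Σln x)/n = -0.22894, so C = exp(-0.22894) = 0.79537.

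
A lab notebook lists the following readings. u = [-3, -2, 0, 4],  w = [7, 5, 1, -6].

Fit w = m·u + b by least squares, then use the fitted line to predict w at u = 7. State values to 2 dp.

Forming XᵀX = [[29, -1]; [-1, 4]] and Xᵀw = [-55, 7]ᵀ gives XᵀX·[m, b]ᵀ = Xᵀw.
Determinant 29·4 − (-1)² = 115.
m = ((-55)·4 − (-1)·7)/115 = -213/115; b = (29·7 − (-1)·(-55))/115 = 148/115.
At u = 7: ŵ = (-213/115)·(7) + (148/115)·(1) = -1343/115.

ŵ = -11.68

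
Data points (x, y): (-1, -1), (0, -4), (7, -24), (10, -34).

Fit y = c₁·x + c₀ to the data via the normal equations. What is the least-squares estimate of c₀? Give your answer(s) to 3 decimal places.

c₀ = -3.890

From the data, Σx·x = 150, Σx = 16, Σ1 = 4.
Right-hand side: Σx·y = -507, Σy = -63.
Eliminating c₀: 4·(row 1) − 16·(row 2) gives 344·c₁ = 4·(-507) − 16·(-63) = -1020, so c₁ = -255/86.
Then c₀ = ((-63) − 16·(-255/86))/4 = -669/172.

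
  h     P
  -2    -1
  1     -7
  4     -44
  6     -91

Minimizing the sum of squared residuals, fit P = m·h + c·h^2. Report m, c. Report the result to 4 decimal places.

Compute the Gram sums: Σh·h = 57, Σh·h^2 = 273, Σh^2·h^2 = 1569.
Moment sums: Σh·P = -727, Σh^2·P = -3991.
Eliminating c: 1569·(row 1) − 273·(row 2) gives 14904·m = 1569·(-727) − 273·(-3991) = -51120, so m = -710/207.
Then c = ((-3991) − 273·(-710/207))/1569 = -403/207.

m = -3.4300, c = -1.9469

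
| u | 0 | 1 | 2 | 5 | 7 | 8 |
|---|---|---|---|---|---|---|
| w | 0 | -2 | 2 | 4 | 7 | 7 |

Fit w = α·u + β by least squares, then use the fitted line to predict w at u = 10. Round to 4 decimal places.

ŵ = 9.5228

Normal-equation sums: Σu·u = 143, Σu = 23, Σ1 = 6.
And Σu·w = 127, Σw = 18.
MᵀM·[α, β]ᵀ = Mᵀw becomes [[143, 23]; [23, 6]]·[α, β]ᵀ = [127, 18]ᵀ.
Determinant 143·6 − 23² = 329.
α = (127·6 − 23·18)/329 = 348/329; β = (143·18 − 23·127)/329 = -347/329.
At u = 10: ŵ = (348/329)·(10) + (-347/329)·(1) = 3133/329.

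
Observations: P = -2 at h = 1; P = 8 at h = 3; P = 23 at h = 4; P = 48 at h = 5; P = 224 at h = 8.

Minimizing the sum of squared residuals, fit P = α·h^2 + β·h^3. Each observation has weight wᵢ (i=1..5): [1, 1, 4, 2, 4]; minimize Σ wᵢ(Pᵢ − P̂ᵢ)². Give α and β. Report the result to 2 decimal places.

Sums needed: Σwᵢ·h^2·h^2 = 18740, Σwᵢ·h^2·h^3 = 141662, Σwᵢ·h^3·h^3 = 1096940.
And Σwᵢ·h^2·P = 61286, Σwᵢ·h^3·P = 476854.
So MᵀWM·[α, β]ᵀ = MᵀWP: [[18740, 141662]; [141662, 1096940]]·[α, β]ᵀ = [61286, 476854]ᵀ.
Determinant 18740·1096940 − 141662² = 488533356.
α = (61286·1096940 − 141662·476854)/488533356 = -81256627/122133339; β = (18740·476854 − 141662·61286)/488533356 = 63586657/122133339.

α = -0.67, β = 0.52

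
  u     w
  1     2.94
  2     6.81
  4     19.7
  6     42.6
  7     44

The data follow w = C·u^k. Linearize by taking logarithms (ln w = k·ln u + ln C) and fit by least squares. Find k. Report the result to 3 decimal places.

Let Y = ln w. Fitting Y = k·ln u + ln C by least squares:
Σln u = 5.8171, Σ(ln u)² = 9.3992, Σln w = 13.5135, Σln u·ln w = 19.5479.
Equations: 9.3992·k + 5.8171·ln C = 19.5479;  5.8171·k + 5·ln C = 13.5135.
Slope k = (n·Σln u·ln w − Σln u·Σln w)/(n·Σ(ln u)² − (Σln u)²) = (5·19.5479 − 5.8171·13.5135)/13.1574 = 1.45393; ln C = (Σln w − k·Σln u)/n = 1.01115.

k = 1.454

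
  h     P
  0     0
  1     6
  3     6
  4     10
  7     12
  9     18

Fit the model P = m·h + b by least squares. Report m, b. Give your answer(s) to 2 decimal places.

m = 1.70, b = 1.87

Normal-equation sums: Σh·h = 156, Σh = 24, Σ1 = 6.
For XᵀP: Σh·P = 310, ΣP = 52.
So XᵀX·[m, b]ᵀ = XᵀP: [[156, 24]; [24, 6]]·[m, b]ᵀ = [310, 52]ᵀ.
Δ = 156·6 − 24² = 360.
m = (310·6 − 24·52)/360 = 17/10; b = (156·52 − 24·310)/360 = 28/15.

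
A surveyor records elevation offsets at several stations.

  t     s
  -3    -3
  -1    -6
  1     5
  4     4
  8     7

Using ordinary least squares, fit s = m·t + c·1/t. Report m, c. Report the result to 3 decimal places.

m = 0.758, c = 4.607

With design matrix M, MᵀM = [[91, 5]; [5, 1261/576]] and Mᵀs = [92, 111/8]ᵀ.
det = 91·(1261/576) − 5² = 100351/576.
m = (92·(1261/576) − 5·(111/8))/(100351/576) = 76052/100351; c = (91·(111/8) − 5·92)/(100351/576) = 462312/100351.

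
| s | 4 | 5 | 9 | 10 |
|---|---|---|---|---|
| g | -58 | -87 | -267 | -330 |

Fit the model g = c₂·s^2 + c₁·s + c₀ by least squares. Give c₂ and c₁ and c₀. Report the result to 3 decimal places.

c₂ = -3.400, c₁ = 2.369, c₀ = -13.385

Entries of MᵀM: Σs^2·s^2 = 17442, Σs^2·s = 1918, Σs^2 = 222, Σs·s = 222, Σs = 28, Σ1 = 4.
And Σs^2·g = -57730, Σs·g = -6370, Σg = -742.
So MᵀM·[c₂, c₁, c₀]ᵀ = Mᵀg: [[17442, 1918, 222]; [1918, 222, 28]; [222, 28, 4]]·[c₂, c₁, c₀]ᵀ = [-57730, -6370, -742]ᵀ.
Solving the 3×3 system (Gaussian elimination) gives c₂ = -17/5, c₁ = 154/65, c₀ = -174/13.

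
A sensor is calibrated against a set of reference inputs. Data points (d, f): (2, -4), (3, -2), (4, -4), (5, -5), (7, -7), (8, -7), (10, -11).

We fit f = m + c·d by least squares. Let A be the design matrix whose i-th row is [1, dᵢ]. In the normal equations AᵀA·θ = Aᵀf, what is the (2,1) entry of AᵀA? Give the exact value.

Row 2 ↔ basis d, column 1 ↔ basis 1, so (AᵀA)_{2,1} = Σᵢ d = (2)·(1) + (3)·(1) + (4)·(1) + (5)·(1) + (7)·(1) + (8)·(1) + (10)·(1) = 39.

39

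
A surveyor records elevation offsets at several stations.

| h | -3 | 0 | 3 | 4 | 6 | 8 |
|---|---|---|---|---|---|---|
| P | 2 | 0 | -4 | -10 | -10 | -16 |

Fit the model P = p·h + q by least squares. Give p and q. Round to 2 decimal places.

Setting ∂/∂p … = 0 gives: 134·p + 18·q = -246;  18·p + 6·q = -38.
(Σh·h = 134, Σh = 18, Σ1 = 6, Σh·P = -246, ΣP = -38.)
det = 134·6 − 18² = 480.
p = ((-246)·6 − 18·(-38))/480 = -33/20; q = (134·(-38) − 18·(-246))/480 = -83/60.

p = -1.65, q = -1.38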